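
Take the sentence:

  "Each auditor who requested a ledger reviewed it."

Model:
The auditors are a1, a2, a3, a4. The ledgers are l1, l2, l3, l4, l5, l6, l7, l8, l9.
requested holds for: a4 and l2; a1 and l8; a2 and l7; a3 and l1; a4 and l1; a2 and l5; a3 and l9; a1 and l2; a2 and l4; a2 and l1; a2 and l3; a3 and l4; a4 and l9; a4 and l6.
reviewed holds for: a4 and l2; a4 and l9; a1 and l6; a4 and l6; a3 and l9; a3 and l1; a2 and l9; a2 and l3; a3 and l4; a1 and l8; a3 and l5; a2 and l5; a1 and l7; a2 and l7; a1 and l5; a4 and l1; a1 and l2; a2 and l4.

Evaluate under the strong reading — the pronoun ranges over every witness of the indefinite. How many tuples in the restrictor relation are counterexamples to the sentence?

1

"it" takes "a ledger" as antecedent — a donkey pronoun bound across the clause boundary.
Strong reading: for every (a,l) with requested(a,l), reviewed(a,l).
Restrictor pairs: (a1,l2) ✓  (a1,l8) ✓  (a2,l1) ✗  (a2,l3) ✓  (a2,l4) ✓  (a2,l5) ✓  (a2,l7) ✓  (a3,l1) ✓  (a3,l4) ✓  (a3,l9) ✓  (a4,l1) ✓  (a4,l2) ✓  (a4,l6) ✓  (a4,l9) ✓
Counterexamples (restrictor pairs failing the scope): 1.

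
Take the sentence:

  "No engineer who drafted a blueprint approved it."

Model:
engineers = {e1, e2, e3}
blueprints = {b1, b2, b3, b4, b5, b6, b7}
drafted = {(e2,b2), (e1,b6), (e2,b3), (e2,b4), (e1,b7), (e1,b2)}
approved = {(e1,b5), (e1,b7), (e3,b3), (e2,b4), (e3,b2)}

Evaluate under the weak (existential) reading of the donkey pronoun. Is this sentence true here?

False

"it" takes "a blueprint" as antecedent — a donkey pronoun bound across the clause boundary.
Truth condition: for no (e,b) with drafted(e,b) does approved(e,b) hold.
Restrictor pairs — does the scope hold? (e1,b2):fails  (e1,b6):fails  (e1,b7):holds  (e2,b2):fails  (e2,b3):fails  (e2,b4):holds
Scope holds for 2 pair(s), so the sentence is false.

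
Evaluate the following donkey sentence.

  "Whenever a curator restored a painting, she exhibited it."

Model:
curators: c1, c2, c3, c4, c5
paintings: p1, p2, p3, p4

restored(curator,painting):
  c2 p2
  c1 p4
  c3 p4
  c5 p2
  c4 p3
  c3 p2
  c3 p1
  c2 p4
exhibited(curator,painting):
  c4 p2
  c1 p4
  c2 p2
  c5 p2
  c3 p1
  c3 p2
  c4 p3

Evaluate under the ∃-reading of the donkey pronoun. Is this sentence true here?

True

"it" takes "a painting" as antecedent — a donkey pronoun bound across the clause boundary.
Weak reading: every curator c with some restored-painting has at least one restored-painting p such that exhibited(c,p).
Per curator: c1:✓  c2:✓  c3:✓  c4:✓  c5:✓
Every curator in the restrictor has a witness.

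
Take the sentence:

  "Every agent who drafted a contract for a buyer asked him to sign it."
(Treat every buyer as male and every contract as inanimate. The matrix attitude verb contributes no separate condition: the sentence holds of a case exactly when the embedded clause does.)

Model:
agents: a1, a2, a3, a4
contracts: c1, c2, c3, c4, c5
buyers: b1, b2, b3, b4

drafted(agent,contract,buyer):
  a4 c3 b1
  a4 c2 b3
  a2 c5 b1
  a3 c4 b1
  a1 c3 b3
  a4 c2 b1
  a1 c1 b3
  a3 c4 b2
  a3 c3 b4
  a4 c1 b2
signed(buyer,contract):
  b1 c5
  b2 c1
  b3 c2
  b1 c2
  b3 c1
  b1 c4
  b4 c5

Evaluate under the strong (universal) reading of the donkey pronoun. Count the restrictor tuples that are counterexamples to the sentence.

4

"him" takes "a buyer" as antecedent and "it" takes "a contract"; both are donkey pronouns co-varying with the restrictor.
Strong reading: for every (a,c,b) with drafted(a,c,b), signed(b,c).
Restrictor triples: (a1,c1,b3)→signed(b3,c1) ✓  (a1,c3,b3)→signed(b3,c3) ✗  (a2,c5,b1)→signed(b1,c5) ✓  (a3,c3,b4)→signed(b4,c3) ✗  (a3,c4,b1)→signed(b1,c4) ✓  (a3,c4,b2)→signed(b2,c4) ✗  (a4,c1,b2)→signed(b2,c1) ✓  (a4,c2,b1)→signed(b1,c2) ✓  (a4,c2,b3)→signed(b3,c2) ✓  (a4,c3,b1)→signed(b1,c3) ✗
Counterexamples (restrictor triples failing the scope): 4.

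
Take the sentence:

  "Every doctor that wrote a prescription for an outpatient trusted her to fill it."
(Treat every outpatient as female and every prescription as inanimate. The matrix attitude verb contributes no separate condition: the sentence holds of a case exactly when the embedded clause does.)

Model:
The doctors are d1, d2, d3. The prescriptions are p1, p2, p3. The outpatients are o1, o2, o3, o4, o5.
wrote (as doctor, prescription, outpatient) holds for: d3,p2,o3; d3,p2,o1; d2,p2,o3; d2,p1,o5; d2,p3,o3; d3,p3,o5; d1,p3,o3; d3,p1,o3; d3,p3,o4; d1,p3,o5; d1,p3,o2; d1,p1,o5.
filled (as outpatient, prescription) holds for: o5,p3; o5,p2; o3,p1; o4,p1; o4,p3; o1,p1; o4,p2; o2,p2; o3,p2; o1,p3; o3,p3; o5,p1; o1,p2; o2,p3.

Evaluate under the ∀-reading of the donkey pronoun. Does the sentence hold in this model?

"her" takes "an outpatient" as antecedent and "it" takes "a prescription"; both are donkey pronouns co-varying with the restrictor.
Strong reading: for every (d,p,o) with wrote(d,p,o), filled(o,p).
Restrictor triples: (d1,p1,o5)→filled(o5,p1) ✓  (d1,p3,o2)→filled(o2,p3) ✓  (d1,p3,o3)→filled(o3,p3) ✓  (d1,p3,o5)→filled(o5,p3) ✓  (d2,p1,o5)→filled(o5,p1) ✓  (d2,p2,o3)→filled(o3,p2) ✓  (d2,p3,o3)→filled(o3,p3) ✓  (d3,p1,o3)→filled(o3,p1) ✓  (d3,p2,o1)→filled(o1,p2) ✓  (d3,p2,o3)→filled(o3,p2) ✓  (d3,p3,o4)→filled(o4,p3) ✓  (d3,p3,o5)→filled(o5,p3) ✓
Every restrictor triple satisfies the scope.

True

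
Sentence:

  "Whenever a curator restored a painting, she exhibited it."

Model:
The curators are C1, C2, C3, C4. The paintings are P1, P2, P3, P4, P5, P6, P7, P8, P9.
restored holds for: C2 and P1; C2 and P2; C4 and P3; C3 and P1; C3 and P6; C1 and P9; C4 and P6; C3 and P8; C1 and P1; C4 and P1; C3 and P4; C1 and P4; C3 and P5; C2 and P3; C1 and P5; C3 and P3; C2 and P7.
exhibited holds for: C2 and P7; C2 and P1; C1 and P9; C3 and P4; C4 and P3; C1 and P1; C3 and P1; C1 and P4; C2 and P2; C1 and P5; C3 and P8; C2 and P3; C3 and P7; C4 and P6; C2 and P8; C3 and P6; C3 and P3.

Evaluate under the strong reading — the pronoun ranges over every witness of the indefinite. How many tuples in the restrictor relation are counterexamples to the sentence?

"it" takes "a painting" as antecedent — a donkey pronoun bound across the clause boundary.
Strong reading: for every (c,p) with restored(c,p), exhibited(c,p).
Restrictor pairs: (C1,P1) ✓  (C1,P4) ✓  (C1,P5) ✓  (C1,P9) ✓  (C2,P1) ✓  (C2,P2) ✓  (C2,P3) ✓  (C2,P7) ✓  (C3,P1) ✓  (C3,P3) ✓  (C3,P4) ✓  (C3,P5) ✗  (C3,P6) ✓  (C3,P8) ✓  (C4,P1) ✗  (C4,P3) ✓  (C4,P6) ✓
Counterexamples (restrictor pairs failing the scope): 2.

2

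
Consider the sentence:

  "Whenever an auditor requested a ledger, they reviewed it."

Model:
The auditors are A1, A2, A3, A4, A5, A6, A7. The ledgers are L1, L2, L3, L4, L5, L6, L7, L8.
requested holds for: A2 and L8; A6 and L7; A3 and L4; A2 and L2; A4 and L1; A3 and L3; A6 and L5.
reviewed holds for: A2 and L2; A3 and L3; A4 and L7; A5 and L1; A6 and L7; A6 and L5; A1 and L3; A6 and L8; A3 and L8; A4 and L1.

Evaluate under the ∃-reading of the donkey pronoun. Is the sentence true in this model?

"it" takes "a ledger" as antecedent — a donkey pronoun bound across the clause boundary.
Weak reading: every auditor a with some requested-ledger has at least one requested-ledger l such that reviewed(a,l).
Per auditor: A2:✓  A3:✓  A4:✓  A6:✓
Every auditor in the restrictor has a witness.

True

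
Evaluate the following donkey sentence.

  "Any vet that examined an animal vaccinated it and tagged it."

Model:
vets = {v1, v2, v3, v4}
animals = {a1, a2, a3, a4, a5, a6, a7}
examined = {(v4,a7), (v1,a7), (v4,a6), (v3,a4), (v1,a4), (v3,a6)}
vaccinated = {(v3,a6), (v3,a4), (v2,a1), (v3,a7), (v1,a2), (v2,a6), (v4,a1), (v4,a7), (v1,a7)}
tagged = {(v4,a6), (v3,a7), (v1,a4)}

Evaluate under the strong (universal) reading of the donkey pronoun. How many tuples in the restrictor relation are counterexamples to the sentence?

"it" takes "an animal" as antecedent — a donkey pronoun bound across the clause boundary.
Strong reading: for every (v,a) with examined(v,a), vaccinated(v,a) ∧ tagged(v,a).
Restrictor pairs: (v1,a4) ✗  (v1,a7) ✗  (v3,a4) ✗  (v3,a6) ✗  (v4,a6) ✗  (v4,a7) ✗
Counterexamples (restrictor pairs failing the scope): 6.

6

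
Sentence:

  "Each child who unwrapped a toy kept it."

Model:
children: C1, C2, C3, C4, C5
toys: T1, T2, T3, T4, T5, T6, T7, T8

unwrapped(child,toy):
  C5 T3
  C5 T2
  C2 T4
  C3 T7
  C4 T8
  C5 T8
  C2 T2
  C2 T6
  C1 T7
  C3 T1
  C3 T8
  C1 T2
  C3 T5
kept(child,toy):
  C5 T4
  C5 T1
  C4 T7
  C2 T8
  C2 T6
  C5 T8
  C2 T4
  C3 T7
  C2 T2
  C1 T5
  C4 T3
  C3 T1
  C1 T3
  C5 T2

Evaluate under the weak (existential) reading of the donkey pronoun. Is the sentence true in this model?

"it" takes "a toy" as antecedent — a donkey pronoun bound across the clause boundary.
Weak reading: every child c with some unwrapped-toy has at least one unwrapped-toy t such that kept(c,t).
Per child: C1:✗  C2:✓  C3:✓  C4:✗  C5:✓
C1 has no witness among its unwrapped-toys.

False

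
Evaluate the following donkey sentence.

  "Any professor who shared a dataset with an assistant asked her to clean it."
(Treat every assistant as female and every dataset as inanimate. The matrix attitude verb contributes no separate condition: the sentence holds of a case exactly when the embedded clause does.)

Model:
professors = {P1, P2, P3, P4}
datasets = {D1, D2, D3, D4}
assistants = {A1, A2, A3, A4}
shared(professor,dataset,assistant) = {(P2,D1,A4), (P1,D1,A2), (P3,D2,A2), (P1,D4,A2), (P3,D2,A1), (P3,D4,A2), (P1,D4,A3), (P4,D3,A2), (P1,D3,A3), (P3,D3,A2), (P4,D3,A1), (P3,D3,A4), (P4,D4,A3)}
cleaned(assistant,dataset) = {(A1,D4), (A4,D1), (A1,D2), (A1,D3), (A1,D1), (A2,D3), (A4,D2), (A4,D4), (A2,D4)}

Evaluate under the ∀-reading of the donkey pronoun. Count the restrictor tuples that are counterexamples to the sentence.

6

"her" takes "an assistant" as antecedent and "it" takes "a dataset"; both are donkey pronouns co-varying with the restrictor.
Strong reading: for every (p,d,a) with shared(p,d,a), cleaned(a,d).
Restrictor triples: (P1,D1,A2)→cleaned(A2,D1) ✗  (P1,D3,A3)→cleaned(A3,D3) ✗  (P1,D4,A2)→cleaned(A2,D4) ✓  (P1,D4,A3)→cleaned(A3,D4) ✗  (P2,D1,A4)→cleaned(A4,D1) ✓  (P3,D2,A1)→cleaned(A1,D2) ✓  (P3,D2,A2)→cleaned(A2,D2) ✗  (P3,D3,A2)→cleaned(A2,D3) ✓  (P3,D3,A4)→cleaned(A4,D3) ✗  (P3,D4,A2)→cleaned(A2,D4) ✓  (P4,D3,A1)→cleaned(A1,D3) ✓  (P4,D3,A2)→cleaned(A2,D3) ✓  (P4,D4,A3)→cleaned(A3,D4) ✗
Counterexamples (restrictor triples failing the scope): 6.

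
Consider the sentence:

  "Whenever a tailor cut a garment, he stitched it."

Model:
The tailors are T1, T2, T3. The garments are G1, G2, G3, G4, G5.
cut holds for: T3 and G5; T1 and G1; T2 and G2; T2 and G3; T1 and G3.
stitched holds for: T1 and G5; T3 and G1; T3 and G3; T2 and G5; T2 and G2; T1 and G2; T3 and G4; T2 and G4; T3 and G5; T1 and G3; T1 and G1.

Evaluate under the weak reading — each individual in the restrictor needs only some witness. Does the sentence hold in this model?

True

"it" takes "a garment" as antecedent — a donkey pronoun bound across the clause boundary.
Weak reading: every tailor t with some cut-garment has at least one cut-garment g such that stitched(t,g).
Per tailor: T1:✓  T2:✓  T3:✓
Every tailor in the restrictor has a witness.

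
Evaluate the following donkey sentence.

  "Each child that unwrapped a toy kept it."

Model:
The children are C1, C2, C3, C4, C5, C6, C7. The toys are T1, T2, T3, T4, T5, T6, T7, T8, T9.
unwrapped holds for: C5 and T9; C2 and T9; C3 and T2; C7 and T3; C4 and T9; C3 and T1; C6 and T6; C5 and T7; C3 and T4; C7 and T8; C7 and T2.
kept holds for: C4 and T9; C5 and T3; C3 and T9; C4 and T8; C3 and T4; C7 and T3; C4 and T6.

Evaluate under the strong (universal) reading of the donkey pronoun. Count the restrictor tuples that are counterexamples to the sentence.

"it" takes "a toy" as antecedent — a donkey pronoun bound across the clause boundary.
Strong reading: for every (c,t) with unwrapped(c,t), kept(c,t).
Restrictor pairs: (C2,T9) ✗  (C3,T1) ✗  (C3,T2) ✗  (C3,T4) ✓  (C4,T9) ✓  (C5,T7) ✗  (C5,T9) ✗  (C6,T6) ✗  (C7,T2) ✗  (C7,T3) ✓  (C7,T8) ✗
Counterexamples (restrictor pairs failing the scope): 8.

8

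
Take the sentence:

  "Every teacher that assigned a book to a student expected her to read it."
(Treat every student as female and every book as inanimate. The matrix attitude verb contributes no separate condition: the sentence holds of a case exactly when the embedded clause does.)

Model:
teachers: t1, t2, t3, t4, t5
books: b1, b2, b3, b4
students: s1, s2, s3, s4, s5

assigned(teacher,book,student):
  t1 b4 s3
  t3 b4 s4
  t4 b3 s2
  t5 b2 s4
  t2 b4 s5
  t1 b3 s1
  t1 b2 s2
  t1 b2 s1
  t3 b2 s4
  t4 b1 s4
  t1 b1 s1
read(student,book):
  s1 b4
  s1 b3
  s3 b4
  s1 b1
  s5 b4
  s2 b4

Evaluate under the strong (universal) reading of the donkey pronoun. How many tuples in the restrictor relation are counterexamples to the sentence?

7

"her" takes "a student" as antecedent and "it" takes "a book"; both are donkey pronouns co-varying with the restrictor.
Strong reading: for every (t,b,s) with assigned(t,b,s), read(s,b).
Restrictor triples: (t1,b1,s1)→read(s1,b1) ✓  (t1,b2,s1)→read(s1,b2) ✗  (t1,b2,s2)→read(s2,b2) ✗  (t1,b3,s1)→read(s1,b3) ✓  (t1,b4,s3)→read(s3,b4) ✓  (t2,b4,s5)→read(s5,b4) ✓  (t3,b2,s4)→read(s4,b2) ✗  (t3,b4,s4)→read(s4,b4) ✗  (t4,b1,s4)→read(s4,b1) ✗  (t4,b3,s2)→read(s2,b3) ✗  (t5,b2,s4)→read(s4,b2) ✗
Counterexamples (restrictor triples failing the scope): 7.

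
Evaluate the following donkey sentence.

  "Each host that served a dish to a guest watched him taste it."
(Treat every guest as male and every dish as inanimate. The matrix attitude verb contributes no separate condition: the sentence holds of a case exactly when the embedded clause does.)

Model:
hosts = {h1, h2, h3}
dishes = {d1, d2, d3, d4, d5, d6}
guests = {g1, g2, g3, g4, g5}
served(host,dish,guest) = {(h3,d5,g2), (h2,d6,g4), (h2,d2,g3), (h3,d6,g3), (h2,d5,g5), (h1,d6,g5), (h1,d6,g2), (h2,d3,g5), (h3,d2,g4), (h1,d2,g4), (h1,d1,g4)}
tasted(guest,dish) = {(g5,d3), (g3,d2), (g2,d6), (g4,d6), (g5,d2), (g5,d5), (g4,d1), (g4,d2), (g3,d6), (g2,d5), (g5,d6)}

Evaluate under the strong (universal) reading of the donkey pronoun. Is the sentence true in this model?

True

"him" takes "a guest" as antecedent and "it" takes "a dish"; both are donkey pronouns co-varying with the restrictor.
Strong reading: for every (h,d,g) with served(h,d,g), tasted(g,d).
Restrictor triples: (h1,d1,g4)→tasted(g4,d1) ✓  (h1,d2,g4)→tasted(g4,d2) ✓  (h1,d6,g2)→tasted(g2,d6) ✓  (h1,d6,g5)→tasted(g5,d6) ✓  (h2,d2,g3)→tasted(g3,d2) ✓  (h2,d3,g5)→tasted(g5,d3) ✓  (h2,d5,g5)→tasted(g5,d5) ✓  (h2,d6,g4)→tasted(g4,d6) ✓  (h3,d2,g4)→tasted(g4,d2) ✓  (h3,d5,g2)→tasted(g2,d5) ✓  (h3,d6,g3)→tasted(g3,d6) ✓
Every restrictor triple satisfies the scope.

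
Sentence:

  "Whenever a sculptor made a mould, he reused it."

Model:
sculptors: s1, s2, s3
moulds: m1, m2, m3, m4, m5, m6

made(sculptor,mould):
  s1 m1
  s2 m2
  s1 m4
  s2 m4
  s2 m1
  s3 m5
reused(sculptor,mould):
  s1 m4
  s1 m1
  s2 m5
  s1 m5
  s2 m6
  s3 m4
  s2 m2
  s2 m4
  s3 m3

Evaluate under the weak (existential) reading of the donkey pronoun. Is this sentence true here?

False

"it" takes "a mould" as antecedent — a donkey pronoun bound across the clause boundary.
Weak reading: every sculptor s with some made-mould has at least one made-mould m such that reused(s,m).
Per sculptor: s1:✓  s2:✓  s3:✗
s3 has no witness among its made-moulds.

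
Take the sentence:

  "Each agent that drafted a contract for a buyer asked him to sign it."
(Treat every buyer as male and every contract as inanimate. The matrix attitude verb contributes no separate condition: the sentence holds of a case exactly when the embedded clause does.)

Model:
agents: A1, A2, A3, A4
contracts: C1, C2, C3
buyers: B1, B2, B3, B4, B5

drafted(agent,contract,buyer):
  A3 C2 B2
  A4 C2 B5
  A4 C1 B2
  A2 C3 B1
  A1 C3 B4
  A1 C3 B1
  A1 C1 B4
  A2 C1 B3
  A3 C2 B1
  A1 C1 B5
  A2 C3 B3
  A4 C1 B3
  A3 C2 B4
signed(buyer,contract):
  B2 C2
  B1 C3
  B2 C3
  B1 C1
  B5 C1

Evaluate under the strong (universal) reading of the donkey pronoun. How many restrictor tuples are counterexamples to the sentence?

9

"him" takes "a buyer" as antecedent and "it" takes "a contract"; both are donkey pronouns co-varying with the restrictor.
Strong reading: for every (a,c,b) with drafted(a,c,b), signed(b,c).
Restrictor triples: (A1,C1,B4)→signed(B4,C1) ✗  (A1,C1,B5)→signed(B5,C1) ✓  (A1,C3,B1)→signed(B1,C3) ✓  (A1,C3,B4)→signed(B4,C3) ✗  (A2,C1,B3)→signed(B3,C1) ✗  (A2,C3,B1)→signed(B1,C3) ✓  (A2,C3,B3)→signed(B3,C3) ✗  (A3,C2,B1)→signed(B1,C2) ✗  (A3,C2,B2)→signed(B2,C2) ✓  (A3,C2,B4)→signed(B4,C2) ✗  (A4,C1,B2)→signed(B2,C1) ✗  (A4,C1,B3)→signed(B3,C1) ✗  (A4,C2,B5)→signed(B5,C2) ✗
Counterexamples (restrictor triples failing the scope): 9.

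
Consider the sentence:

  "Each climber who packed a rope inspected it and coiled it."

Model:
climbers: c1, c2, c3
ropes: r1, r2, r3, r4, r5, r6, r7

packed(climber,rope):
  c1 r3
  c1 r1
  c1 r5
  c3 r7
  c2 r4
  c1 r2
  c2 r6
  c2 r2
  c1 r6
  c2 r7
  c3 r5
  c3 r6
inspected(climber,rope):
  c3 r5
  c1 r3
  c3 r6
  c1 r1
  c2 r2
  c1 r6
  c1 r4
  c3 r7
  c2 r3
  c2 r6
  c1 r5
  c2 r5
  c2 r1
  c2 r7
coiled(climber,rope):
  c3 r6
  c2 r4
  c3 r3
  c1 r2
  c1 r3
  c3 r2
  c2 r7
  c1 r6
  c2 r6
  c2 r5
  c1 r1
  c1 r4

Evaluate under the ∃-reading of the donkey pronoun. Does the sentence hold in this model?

True

"it" takes "a rope" as antecedent — a donkey pronoun bound across the clause boundary.
Weak reading: every climber c with some packed-rope has at least one packed-rope r such that inspected(c,r) ∧ coiled(c,r).
Per climber: c1:✓  c2:✓  c3:✓
Every climber in the restrictor has a witness.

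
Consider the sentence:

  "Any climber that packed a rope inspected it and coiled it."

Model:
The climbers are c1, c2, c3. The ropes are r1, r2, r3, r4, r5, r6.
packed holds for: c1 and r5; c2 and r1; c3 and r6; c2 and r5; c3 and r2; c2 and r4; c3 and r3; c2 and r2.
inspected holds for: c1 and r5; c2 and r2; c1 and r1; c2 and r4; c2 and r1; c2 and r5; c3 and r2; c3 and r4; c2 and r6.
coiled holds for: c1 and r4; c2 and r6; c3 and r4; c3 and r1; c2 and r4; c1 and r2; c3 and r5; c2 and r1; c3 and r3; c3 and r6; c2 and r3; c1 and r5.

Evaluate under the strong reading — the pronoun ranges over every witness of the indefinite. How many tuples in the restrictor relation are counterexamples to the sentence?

"it" takes "a rope" as antecedent — a donkey pronoun bound across the clause boundary.
Strong reading: for every (c,r) with packed(c,r), inspected(c,r) ∧ coiled(c,r).
Restrictor pairs: (c1,r5) ✓  (c2,r1) ✓  (c2,r2) ✗  (c2,r4) ✓  (c2,r5) ✗  (c3,r2) ✗  (c3,r3) ✗  (c3,r6) ✗
Counterexamples (restrictor pairs failing the scope): 5.

5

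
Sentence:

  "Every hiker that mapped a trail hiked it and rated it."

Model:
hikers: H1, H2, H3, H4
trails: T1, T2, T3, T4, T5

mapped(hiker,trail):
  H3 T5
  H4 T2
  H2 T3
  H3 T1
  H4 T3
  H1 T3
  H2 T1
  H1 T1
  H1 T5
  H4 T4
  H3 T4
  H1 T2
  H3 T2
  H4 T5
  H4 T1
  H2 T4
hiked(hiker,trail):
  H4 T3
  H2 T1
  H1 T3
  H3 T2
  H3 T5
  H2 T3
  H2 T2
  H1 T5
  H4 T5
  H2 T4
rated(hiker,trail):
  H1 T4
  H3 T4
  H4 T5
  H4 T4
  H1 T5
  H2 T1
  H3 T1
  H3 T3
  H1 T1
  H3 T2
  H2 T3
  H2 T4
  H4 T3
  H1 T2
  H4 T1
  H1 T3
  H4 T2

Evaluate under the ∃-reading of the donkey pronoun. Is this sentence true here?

True

"it" takes "a trail" as antecedent — a donkey pronoun bound across the clause boundary.
Weak reading: every hiker h with some mapped-trail has at least one mapped-trail t such that hiked(h,t) ∧ rated(h,t).
Per hiker: H1:✓  H2:✓  H3:✓  H4:✓
Every hiker in the restrictor has a witness.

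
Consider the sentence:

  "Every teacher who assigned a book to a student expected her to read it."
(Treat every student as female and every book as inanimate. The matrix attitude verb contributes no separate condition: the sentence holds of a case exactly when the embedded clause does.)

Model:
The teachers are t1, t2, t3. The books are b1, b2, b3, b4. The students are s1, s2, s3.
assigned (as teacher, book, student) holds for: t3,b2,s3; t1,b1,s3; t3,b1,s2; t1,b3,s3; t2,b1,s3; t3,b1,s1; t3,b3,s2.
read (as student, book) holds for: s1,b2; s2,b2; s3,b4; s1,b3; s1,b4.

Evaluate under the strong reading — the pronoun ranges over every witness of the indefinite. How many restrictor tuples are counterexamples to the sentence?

7

"her" takes "a student" as antecedent and "it" takes "a book"; both are donkey pronouns co-varying with the restrictor.
Strong reading: for every (t,b,s) with assigned(t,b,s), read(s,b).
Restrictor triples: (t1,b1,s3)→read(s3,b1) ✗  (t1,b3,s3)→read(s3,b3) ✗  (t2,b1,s3)→read(s3,b1) ✗  (t3,b1,s1)→read(s1,b1) ✗  (t3,b1,s2)→read(s2,b1) ✗  (t3,b2,s3)→read(s3,b2) ✗  (t3,b3,s2)→read(s2,b3) ✗
Counterexamples (restrictor triples failing the scope): 7.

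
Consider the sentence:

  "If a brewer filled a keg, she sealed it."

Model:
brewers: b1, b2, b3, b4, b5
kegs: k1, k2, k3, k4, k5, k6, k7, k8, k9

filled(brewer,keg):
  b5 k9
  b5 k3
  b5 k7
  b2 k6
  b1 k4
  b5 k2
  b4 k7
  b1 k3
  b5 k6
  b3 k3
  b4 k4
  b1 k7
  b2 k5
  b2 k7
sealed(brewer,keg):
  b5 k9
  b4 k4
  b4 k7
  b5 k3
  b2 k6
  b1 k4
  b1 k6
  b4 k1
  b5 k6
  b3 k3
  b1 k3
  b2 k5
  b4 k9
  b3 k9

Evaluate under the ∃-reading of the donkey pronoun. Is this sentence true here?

True

"it" takes "a keg" as antecedent — a donkey pronoun bound across the clause boundary.
Weak reading: every brewer b with some filled-keg has at least one filled-keg k such that sealed(b,k).
Per brewer: b1:✓  b2:✓  b3:✓  b4:✓  b5:✓
Every brewer in the restrictor has a witness.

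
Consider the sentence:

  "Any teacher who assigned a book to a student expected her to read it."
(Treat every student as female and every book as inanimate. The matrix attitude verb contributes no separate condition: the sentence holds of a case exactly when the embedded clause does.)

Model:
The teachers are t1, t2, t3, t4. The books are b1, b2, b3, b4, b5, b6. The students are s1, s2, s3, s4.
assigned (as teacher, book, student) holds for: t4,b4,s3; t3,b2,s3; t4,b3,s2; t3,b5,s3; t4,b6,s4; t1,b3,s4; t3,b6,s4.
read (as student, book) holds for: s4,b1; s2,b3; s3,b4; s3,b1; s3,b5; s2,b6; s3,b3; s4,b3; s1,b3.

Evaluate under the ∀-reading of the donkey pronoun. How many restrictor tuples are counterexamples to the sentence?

"her" takes "a student" as antecedent and "it" takes "a book"; both are donkey pronouns co-varying with the restrictor.
Strong reading: for every (t,b,s) with assigned(t,b,s), read(s,b).
Restrictor triples: (t1,b3,s4)→read(s4,b3) ✓  (t3,b2,s3)→read(s3,b2) ✗  (t3,b5,s3)→read(s3,b5) ✓  (t3,b6,s4)→read(s4,b6) ✗  (t4,b3,s2)→read(s2,b3) ✓  (t4,b4,s3)→read(s3,b4) ✓  (t4,b6,s4)→read(s4,b6) ✗
Counterexamples (restrictor triples failing the scope): 3.

3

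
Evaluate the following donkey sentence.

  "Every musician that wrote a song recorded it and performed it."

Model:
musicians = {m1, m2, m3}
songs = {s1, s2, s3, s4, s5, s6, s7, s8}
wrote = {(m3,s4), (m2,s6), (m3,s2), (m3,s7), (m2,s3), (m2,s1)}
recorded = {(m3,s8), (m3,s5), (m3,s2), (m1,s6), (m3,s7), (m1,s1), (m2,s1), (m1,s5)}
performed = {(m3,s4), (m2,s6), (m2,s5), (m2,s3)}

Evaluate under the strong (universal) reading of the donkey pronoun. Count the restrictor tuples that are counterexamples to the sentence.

"it" takes "a song" as antecedent — a donkey pronoun bound across the clause boundary.
Strong reading: for every (m,s) with wrote(m,s), recorded(m,s) ∧ performed(m,s).
Restrictor pairs: (m2,s1) ✗  (m2,s3) ✗  (m2,s6) ✗  (m3,s2) ✗  (m3,s4) ✗  (m3,s7) ✗
Counterexamples (restrictor pairs failing the scope): 6.

6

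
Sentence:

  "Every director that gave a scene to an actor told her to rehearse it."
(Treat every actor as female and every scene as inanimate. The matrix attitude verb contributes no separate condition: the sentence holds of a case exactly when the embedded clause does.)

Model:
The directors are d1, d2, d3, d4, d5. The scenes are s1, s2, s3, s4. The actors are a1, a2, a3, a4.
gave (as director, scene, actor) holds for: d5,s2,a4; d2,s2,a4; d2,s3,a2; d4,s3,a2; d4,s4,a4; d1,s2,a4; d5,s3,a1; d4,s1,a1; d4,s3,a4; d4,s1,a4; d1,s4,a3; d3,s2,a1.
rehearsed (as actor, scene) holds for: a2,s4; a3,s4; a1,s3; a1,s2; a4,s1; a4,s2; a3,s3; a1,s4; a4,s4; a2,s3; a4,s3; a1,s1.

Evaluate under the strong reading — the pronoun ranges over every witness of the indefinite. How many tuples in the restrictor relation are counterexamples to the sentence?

0

"her" takes "an actor" as antecedent and "it" takes "a scene"; both are donkey pronouns co-varying with the restrictor.
Strong reading: for every (d,s,a) with gave(d,s,a), rehearsed(a,s).
Restrictor triples: (d1,s2,a4)→rehearsed(a4,s2) ✓  (d1,s4,a3)→rehearsed(a3,s4) ✓  (d2,s2,a4)→rehearsed(a4,s2) ✓  (d2,s3,a2)→rehearsed(a2,s3) ✓  (d3,s2,a1)→rehearsed(a1,s2) ✓  (d4,s1,a1)→rehearsed(a1,s1) ✓  (d4,s1,a4)→rehearsed(a4,s1) ✓  (d4,s3,a2)→rehearsed(a2,s3) ✓  (d4,s3,a4)→rehearsed(a4,s3) ✓  (d4,s4,a4)→rehearsed(a4,s4) ✓  (d5,s2,a4)→rehearsed(a4,s2) ✓  (d5,s3,a1)→rehearsed(a1,s3) ✓
Counterexamples (restrictor triples failing the scope): 0.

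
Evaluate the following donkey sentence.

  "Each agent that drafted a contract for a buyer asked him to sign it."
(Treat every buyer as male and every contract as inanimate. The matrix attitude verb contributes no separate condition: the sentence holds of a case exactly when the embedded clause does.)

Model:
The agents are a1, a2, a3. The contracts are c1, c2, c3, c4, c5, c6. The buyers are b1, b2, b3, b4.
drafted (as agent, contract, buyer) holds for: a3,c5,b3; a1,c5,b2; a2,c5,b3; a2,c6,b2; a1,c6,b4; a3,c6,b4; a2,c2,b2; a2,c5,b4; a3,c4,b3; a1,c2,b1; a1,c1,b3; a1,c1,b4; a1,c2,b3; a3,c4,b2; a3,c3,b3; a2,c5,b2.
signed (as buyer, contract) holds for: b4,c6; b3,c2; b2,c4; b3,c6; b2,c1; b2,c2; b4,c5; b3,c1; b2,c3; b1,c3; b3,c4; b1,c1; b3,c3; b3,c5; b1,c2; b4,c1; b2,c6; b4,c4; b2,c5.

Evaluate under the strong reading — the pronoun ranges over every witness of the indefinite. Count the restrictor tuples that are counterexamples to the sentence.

"him" takes "a buyer" as antecedent and "it" takes "a contract"; both are donkey pronouns co-varying with the restrictor.
Strong reading: for every (a,c,b) with drafted(a,c,b), signed(b,c).
Restrictor triples: (a1,c1,b3)→signed(b3,c1) ✓  (a1,c1,b4)→signed(b4,c1) ✓  (a1,c2,b1)→signed(b1,c2) ✓  (a1,c2,b3)→signed(b3,c2) ✓  (a1,c5,b2)→signed(b2,c5) ✓  (a1,c6,b4)→signed(b4,c6) ✓  (a2,c2,b2)→signed(b2,c2) ✓  (a2,c5,b2)→signed(b2,c5) ✓  (a2,c5,b3)→signed(b3,c5) ✓  (a2,c5,b4)→signed(b4,c5) ✓  (a2,c6,b2)→signed(b2,c6) ✓  (a3,c3,b3)→signed(b3,c3) ✓  (a3,c4,b2)→signed(b2,c4) ✓  (a3,c4,b3)→signed(b3,c4) ✓  (a3,c5,b3)→signed(b3,c5) ✓  (a3,c6,b4)→signed(b4,c6) ✓
Counterexamples (restrictor triples failing the scope): 0.

0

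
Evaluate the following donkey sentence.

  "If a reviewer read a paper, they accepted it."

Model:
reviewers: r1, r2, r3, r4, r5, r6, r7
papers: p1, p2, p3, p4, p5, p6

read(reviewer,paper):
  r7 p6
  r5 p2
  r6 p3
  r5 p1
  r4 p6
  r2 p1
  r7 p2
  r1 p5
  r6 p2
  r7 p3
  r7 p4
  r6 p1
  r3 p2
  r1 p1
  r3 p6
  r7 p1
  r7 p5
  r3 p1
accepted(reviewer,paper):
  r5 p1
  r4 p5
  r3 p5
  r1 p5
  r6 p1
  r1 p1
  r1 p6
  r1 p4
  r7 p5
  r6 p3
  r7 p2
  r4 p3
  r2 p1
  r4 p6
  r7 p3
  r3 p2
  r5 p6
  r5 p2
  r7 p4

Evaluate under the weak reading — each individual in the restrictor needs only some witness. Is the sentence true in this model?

True

"it" takes "a paper" as antecedent — a donkey pronoun bound across the clause boundary.
Weak reading: every reviewer r with some read-paper has at least one read-paper p such that accepted(r,p).
Per reviewer: r1:✓  r2:✓  r3:✓  r4:✓  r5:✓  r6:✓  r7:✓
Every reviewer in the restrictor has a witness.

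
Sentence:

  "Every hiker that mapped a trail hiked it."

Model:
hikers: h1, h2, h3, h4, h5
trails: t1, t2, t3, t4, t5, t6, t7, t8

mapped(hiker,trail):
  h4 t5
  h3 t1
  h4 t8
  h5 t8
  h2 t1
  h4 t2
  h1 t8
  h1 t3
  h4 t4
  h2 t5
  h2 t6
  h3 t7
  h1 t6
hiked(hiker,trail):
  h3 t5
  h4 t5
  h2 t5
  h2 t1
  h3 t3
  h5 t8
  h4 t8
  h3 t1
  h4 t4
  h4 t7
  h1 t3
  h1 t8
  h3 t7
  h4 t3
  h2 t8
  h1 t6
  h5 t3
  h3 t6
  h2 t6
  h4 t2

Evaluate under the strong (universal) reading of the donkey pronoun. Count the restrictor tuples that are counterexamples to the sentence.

0

"it" takes "a trail" as antecedent — a donkey pronoun bound across the clause boundary.
Strong reading: for every (h,t) with mapped(h,t), hiked(h,t).
Restrictor pairs: (h1,t3) ✓  (h1,t6) ✓  (h1,t8) ✓  (h2,t1) ✓  (h2,t5) ✓  (h2,t6) ✓  (h3,t1) ✓  (h3,t7) ✓  (h4,t2) ✓  (h4,t4) ✓  (h4,t5) ✓  (h4,t8) ✓  (h5,t8) ✓
Counterexamples (restrictor pairs failing the scope): 0.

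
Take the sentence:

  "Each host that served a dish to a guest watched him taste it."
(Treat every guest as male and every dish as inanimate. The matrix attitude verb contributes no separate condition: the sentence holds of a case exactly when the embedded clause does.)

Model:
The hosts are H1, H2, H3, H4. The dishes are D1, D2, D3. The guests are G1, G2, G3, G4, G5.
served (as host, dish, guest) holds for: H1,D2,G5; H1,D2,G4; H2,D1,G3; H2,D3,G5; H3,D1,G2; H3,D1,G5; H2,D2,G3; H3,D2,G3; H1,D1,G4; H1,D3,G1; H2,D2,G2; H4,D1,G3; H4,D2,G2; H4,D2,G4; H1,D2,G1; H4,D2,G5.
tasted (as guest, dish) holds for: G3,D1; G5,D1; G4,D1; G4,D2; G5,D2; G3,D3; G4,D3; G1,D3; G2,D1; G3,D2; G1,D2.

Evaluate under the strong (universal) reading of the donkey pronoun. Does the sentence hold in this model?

False

"him" takes "a guest" as antecedent and "it" takes "a dish"; both are donkey pronouns co-varying with the restrictor.
Strong reading: for every (h,d,g) with served(h,d,g), tasted(g,d).
Restrictor triples: (H1,D1,G4)→tasted(G4,D1) ✓  (H1,D2,G1)→tasted(G1,D2) ✓  (H1,D2,G4)→tasted(G4,D2) ✓  (H1,D2,G5)→tasted(G5,D2) ✓  (H1,D3,G1)→tasted(G1,D3) ✓  (H2,D1,G3)→tasted(G3,D1) ✓  (H2,D2,G2)→tasted(G2,D2) ✗  (H2,D2,G3)→tasted(G3,D2) ✓  (H2,D3,G5)→tasted(G5,D3) ✗  (H3,D1,G2)→tasted(G2,D1) ✓  (H3,D1,G5)→tasted(G5,D1) ✓  (H3,D2,G3)→tasted(G3,D2) ✓  (H4,D1,G3)→tasted(G3,D1) ✓  (H4,D2,G2)→tasted(G2,D2) ✗  (H4,D2,G4)→tasted(G4,D2) ✓  (H4,D2,G5)→tasted(G5,D2) ✓
Counterexample: (H2,D2,G2) — tasted(G2,D2) does not hold.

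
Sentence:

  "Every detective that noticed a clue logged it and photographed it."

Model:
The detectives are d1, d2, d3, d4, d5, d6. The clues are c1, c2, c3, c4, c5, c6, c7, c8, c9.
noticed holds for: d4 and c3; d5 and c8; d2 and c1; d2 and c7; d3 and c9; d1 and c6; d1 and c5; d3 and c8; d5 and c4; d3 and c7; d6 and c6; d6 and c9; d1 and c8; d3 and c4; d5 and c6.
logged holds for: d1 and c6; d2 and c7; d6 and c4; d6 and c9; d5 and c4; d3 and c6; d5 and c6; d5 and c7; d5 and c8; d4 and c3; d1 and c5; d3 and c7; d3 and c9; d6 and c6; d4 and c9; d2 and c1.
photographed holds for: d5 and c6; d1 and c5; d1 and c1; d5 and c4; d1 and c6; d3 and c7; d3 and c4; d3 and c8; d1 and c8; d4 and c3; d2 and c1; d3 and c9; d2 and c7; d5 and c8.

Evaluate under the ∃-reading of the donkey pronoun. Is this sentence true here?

False

"it" takes "a clue" as antecedent — a donkey pronoun bound across the clause boundary.
Weak reading: every detective d with some noticed-clue has at least one noticed-clue c such that logged(d,c) ∧ photographed(d,c).
Per detective: d1:✓  d2:✓  d3:✓  d4:✓  d5:✓  d6:✗
d6 has no witness among its noticed-clues.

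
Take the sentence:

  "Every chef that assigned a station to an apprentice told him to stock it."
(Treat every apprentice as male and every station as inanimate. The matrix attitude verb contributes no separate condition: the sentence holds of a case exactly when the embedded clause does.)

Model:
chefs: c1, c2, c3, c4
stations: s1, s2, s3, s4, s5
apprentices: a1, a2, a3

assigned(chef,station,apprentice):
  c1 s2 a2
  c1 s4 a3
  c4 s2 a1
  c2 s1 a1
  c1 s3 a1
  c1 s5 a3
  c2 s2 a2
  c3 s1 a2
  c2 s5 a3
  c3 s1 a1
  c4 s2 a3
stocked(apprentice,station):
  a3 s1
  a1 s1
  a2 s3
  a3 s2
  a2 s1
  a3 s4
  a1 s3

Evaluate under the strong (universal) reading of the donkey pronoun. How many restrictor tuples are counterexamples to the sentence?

5

"him" takes "an apprentice" as antecedent and "it" takes "a station"; both are donkey pronouns co-varying with the restrictor.
Strong reading: for every (c,s,a) with assigned(c,s,a), stocked(a,s).
Restrictor triples: (c1,s2,a2)→stocked(a2,s2) ✗  (c1,s3,a1)→stocked(a1,s3) ✓  (c1,s4,a3)→stocked(a3,s4) ✓  (c1,s5,a3)→stocked(a3,s5) ✗  (c2,s1,a1)→stocked(a1,s1) ✓  (c2,s2,a2)→stocked(a2,s2) ✗  (c2,s5,a3)→stocked(a3,s5) ✗  (c3,s1,a1)→stocked(a1,s1) ✓  (c3,s1,a2)→stocked(a2,s1) ✓  (c4,s2,a1)→stocked(a1,s2) ✗  (c4,s2,a3)→stocked(a3,s2) ✓
Counterexamples (restrictor triples failing the scope): 5.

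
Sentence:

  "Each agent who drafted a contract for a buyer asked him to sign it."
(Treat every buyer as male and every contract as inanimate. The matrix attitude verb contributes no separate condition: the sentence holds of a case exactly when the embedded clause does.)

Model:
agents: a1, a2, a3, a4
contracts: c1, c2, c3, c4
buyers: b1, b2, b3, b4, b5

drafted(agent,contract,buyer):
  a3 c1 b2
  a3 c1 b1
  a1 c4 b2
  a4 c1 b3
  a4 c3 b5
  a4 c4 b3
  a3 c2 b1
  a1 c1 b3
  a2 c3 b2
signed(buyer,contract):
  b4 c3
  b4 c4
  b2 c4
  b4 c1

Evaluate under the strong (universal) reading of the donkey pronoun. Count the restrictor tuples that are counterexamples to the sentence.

8

"him" takes "a buyer" as antecedent and "it" takes "a contract"; both are donkey pronouns co-varying with the restrictor.
Strong reading: for every (a,c,b) with drafted(a,c,b), signed(b,c).
Restrictor triples: (a1,c1,b3)→signed(b3,c1) ✗  (a1,c4,b2)→signed(b2,c4) ✓  (a2,c3,b2)→signed(b2,c3) ✗  (a3,c1,b1)→signed(b1,c1) ✗  (a3,c1,b2)→signed(b2,c1) ✗  (a3,c2,b1)→signed(b1,c2) ✗  (a4,c1,b3)→signed(b3,c1) ✗  (a4,c3,b5)→signed(b5,c3) ✗  (a4,c4,b3)→signed(b3,c4) ✗
Counterexamples (restrictor triples failing the scope): 8.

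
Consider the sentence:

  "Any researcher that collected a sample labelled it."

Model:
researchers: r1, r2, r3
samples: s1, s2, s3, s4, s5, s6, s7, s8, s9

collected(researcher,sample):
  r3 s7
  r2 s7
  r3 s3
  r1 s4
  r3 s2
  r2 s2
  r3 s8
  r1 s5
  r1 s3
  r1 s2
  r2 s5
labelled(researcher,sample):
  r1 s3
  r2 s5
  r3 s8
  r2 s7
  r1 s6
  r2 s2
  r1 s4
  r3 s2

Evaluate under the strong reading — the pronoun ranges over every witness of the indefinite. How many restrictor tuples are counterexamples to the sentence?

4

"it" takes "a sample" as antecedent — a donkey pronoun bound across the clause boundary.
Strong reading: for every (r,s) with collected(r,s), labelled(r,s).
Restrictor pairs: (r1,s2) ✗  (r1,s3) ✓  (r1,s4) ✓  (r1,s5) ✗  (r2,s2) ✓  (r2,s5) ✓  (r2,s7) ✓  (r3,s2) ✓  (r3,s3) ✗  (r3,s7) ✗  (r3,s8) ✓
Counterexamples (restrictor pairs failing the scope): 4.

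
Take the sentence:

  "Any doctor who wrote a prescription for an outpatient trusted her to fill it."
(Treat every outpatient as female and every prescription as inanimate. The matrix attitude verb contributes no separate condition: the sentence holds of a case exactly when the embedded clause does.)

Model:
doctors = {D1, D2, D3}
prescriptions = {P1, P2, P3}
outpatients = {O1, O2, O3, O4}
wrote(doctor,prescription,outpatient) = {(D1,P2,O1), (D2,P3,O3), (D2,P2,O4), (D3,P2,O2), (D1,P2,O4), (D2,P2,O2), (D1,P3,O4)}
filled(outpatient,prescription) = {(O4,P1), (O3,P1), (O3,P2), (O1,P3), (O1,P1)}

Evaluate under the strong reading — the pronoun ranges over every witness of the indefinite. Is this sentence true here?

False

"her" takes "an outpatient" as antecedent and "it" takes "a prescription"; both are donkey pronouns co-varying with the restrictor.
Strong reading: for every (d,p,o) with wrote(d,p,o), filled(o,p).
Restrictor triples: (D1,P2,O1)→filled(O1,P2) ✗  (D1,P2,O4)→filled(O4,P2) ✗  (D1,P3,O4)→filled(O4,P3) ✗  (D2,P2,O2)→filled(O2,P2) ✗  (D2,P2,O4)→filled(O4,P2) ✗  (D2,P3,O3)→filled(O3,P3) ✗  (D3,P2,O2)→filled(O2,P2) ✗
Counterexample: (D1,P2,O1) — filled(O1,P2) does not hold.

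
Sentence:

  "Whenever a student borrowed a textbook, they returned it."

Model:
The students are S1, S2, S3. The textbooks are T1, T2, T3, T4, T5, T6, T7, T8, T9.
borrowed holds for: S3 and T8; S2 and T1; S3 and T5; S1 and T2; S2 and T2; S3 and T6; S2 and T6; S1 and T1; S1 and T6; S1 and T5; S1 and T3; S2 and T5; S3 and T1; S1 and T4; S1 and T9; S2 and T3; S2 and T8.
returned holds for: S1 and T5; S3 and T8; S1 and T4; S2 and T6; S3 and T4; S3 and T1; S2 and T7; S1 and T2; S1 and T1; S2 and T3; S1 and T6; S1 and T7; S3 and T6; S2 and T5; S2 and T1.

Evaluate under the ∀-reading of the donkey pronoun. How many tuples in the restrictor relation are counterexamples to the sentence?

"it" takes "a textbook" as antecedent — a donkey pronoun bound across the clause boundary.
Strong reading: for every (s,t) with borrowed(s,t), returned(s,t).
Restrictor pairs: (S1,T1) ✓  (S1,T2) ✓  (S1,T3) ✗  (S1,T4) ✓  (S1,T5) ✓  (S1,T6) ✓  (S1,T9) ✗  (S2,T1) ✓  (S2,T2) ✗  (S2,T3) ✓  (S2,T5) ✓  (S2,T6) ✓  (S2,T8) ✗  (S3,T1) ✓  (S3,T5) ✗  (S3,T6) ✓  (S3,T8) ✓
Counterexamples (restrictor pairs failing the scope): 5.

5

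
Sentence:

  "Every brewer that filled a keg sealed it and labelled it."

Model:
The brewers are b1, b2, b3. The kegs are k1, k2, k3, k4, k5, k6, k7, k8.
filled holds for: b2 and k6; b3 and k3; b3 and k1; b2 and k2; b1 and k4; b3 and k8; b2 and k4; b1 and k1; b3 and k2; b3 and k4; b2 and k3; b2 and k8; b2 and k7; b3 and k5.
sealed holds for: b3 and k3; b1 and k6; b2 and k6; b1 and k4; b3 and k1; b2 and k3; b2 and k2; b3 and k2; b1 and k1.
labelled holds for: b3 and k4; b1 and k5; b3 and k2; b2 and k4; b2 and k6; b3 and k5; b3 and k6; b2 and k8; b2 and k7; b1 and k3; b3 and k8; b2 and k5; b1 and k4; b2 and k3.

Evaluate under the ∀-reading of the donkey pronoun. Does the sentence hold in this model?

"it" takes "a keg" as antecedent — a donkey pronoun bound across the clause boundary.
Strong reading: for every (b,k) with filled(b,k), sealed(b,k) ∧ labelled(b,k).
Restrictor pairs: (b1,k1) ✗  (b1,k4) ✓  (b2,k2) ✗  (b2,k3) ✓  (b2,k4) ✗  (b2,k6) ✓  (b2,k7) ✗  (b2,k8) ✗  (b3,k1) ✗  (b3,k2) ✓  (b3,k3) ✗  (b3,k4) ✗  (b3,k5) ✗  (b3,k8) ✗
Counterexample: (b1,k1) is in filled but fails the scope.

False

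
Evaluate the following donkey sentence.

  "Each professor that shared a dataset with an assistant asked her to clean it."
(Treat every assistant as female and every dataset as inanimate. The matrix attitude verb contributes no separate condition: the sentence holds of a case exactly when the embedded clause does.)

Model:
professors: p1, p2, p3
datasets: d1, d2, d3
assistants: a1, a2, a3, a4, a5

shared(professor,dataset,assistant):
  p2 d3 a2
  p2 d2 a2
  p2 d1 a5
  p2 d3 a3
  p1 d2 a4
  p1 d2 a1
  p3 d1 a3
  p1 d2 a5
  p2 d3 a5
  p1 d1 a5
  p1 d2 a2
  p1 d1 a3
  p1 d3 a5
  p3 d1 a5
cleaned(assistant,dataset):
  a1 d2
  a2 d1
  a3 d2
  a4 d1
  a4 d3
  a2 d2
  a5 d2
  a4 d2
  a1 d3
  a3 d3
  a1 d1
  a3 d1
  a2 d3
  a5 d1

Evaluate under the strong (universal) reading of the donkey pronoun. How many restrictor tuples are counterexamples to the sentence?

"her" takes "an assistant" as antecedent and "it" takes "a dataset"; both are donkey pronouns co-varying with the restrictor.
Strong reading: for every (p,d,a) with shared(p,d,a), cleaned(a,d).
Restrictor triples: (p1,d1,a3)→cleaned(a3,d1) ✓  (p1,d1,a5)→cleaned(a5,d1) ✓  (p1,d2,a1)→cleaned(a1,d2) ✓  (p1,d2,a2)→cleaned(a2,d2) ✓  (p1,d2,a4)→cleaned(a4,d2) ✓  (p1,d2,a5)→cleaned(a5,d2) ✓  (p1,d3,a5)→cleaned(a5,d3) ✗  (p2,d1,a5)→cleaned(a5,d1) ✓  (p2,d2,a2)→cleaned(a2,d2) ✓  (p2,d3,a2)→cleaned(a2,d3) ✓  (p2,d3,a3)→cleaned(a3,d3) ✓  (p2,d3,a5)→cleaned(a5,d3) ✗  (p3,d1,a3)→cleaned(a3,d1) ✓  (p3,d1,a5)→cleaned(a5,d1) ✓
Counterexamples (restrictor triples failing the scope): 2.

2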